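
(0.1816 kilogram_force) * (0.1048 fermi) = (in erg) 1.866e-09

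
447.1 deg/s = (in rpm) 74.52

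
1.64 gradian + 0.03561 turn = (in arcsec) 5.146e+04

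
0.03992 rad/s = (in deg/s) 2.287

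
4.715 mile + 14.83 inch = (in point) 2.151e+07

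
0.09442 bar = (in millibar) 94.42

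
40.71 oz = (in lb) 2.544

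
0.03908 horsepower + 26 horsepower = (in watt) 1.942e+04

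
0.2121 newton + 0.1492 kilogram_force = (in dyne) 1.675e+05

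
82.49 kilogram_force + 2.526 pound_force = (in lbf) 184.4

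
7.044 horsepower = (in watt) 5253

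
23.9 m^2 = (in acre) 0.005906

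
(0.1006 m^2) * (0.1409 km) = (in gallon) 3745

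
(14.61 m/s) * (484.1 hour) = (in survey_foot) 8.354e+07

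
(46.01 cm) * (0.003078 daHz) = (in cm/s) 1.416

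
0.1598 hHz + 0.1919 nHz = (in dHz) 159.8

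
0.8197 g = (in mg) 819.7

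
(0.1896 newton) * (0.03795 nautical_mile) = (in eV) 8.317e+19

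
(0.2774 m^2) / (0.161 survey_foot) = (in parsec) 1.832e-16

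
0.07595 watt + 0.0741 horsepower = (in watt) 55.33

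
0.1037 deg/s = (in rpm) 0.01728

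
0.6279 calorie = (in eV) 1.64e+19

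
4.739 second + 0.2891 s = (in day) 5.82e-05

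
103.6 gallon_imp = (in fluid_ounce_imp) 1.658e+04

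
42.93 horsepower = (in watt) 3.201e+04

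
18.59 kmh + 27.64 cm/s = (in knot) 10.58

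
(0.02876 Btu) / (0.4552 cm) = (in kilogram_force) 679.7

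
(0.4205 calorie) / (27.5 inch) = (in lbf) 0.5662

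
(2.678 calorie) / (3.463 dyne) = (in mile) 201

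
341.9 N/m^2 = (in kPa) 0.3419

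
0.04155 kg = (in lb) 0.0916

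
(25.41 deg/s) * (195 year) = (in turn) 4.341e+08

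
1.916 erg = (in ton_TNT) 4.579e-17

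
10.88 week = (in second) 6.58e+06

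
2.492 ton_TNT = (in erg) 1.043e+17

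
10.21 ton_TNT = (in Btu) 4.049e+07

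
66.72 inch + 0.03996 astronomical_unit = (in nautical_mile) 3.228e+06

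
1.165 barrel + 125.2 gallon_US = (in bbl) 4.146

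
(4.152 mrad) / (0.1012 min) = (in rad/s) 0.0006838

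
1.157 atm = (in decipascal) 1.172e+06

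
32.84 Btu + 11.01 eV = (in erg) 3.465e+11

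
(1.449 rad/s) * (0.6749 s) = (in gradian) 62.26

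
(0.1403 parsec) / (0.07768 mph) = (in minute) 2.078e+15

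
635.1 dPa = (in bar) 0.0006351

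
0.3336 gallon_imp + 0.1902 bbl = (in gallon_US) 8.389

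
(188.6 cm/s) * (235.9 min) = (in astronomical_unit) 1.784e-07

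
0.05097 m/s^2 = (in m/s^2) 0.05097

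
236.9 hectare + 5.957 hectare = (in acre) 600.1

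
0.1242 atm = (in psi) 1.825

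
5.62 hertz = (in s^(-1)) 5.62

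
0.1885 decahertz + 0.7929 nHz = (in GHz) 1.885e-09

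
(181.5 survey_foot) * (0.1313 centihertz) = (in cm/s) 7.264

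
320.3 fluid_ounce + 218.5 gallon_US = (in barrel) 5.262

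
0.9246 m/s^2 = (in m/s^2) 0.9246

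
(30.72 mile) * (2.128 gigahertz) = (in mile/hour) 2.353e+14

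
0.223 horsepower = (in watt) 166.3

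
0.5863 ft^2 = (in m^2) 0.05447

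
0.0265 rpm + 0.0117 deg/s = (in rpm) 0.02845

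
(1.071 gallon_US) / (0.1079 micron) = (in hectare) 3.757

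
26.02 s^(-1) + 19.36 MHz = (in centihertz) 1.936e+09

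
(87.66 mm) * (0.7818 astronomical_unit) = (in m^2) 1.025e+10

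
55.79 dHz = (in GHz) 5.579e-09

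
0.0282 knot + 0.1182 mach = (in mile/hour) 90.06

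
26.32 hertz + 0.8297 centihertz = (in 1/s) 26.33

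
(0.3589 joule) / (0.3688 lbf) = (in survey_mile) 0.0001359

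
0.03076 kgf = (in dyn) 3.017e+04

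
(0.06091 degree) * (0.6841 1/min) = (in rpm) 0.0001157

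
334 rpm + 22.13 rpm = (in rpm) 356.1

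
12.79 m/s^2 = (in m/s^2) 12.79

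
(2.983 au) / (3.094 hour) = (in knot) 7.788e+07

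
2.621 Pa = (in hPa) 0.02621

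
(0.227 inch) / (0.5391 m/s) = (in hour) 2.971e-06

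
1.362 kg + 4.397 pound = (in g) 3356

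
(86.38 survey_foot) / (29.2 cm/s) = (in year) 2.859e-06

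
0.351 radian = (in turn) 0.05586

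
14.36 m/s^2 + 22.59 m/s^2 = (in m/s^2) 36.95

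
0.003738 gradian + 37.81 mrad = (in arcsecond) 7811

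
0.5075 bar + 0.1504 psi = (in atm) 0.5111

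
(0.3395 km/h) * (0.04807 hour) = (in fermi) 1.632e+16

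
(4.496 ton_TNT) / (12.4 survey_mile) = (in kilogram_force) 9.612e+04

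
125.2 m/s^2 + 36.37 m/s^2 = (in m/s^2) 161.6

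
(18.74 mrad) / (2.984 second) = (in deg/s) 0.3598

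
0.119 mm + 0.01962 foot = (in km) 6.099e-06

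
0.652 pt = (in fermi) 2.3e+11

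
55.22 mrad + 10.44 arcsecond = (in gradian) 3.519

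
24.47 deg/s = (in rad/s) 0.4271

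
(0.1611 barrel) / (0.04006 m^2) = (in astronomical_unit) 4.274e-12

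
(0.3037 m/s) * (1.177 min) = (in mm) 2.145e+04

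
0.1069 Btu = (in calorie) 26.96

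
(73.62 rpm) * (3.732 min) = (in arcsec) 3.561e+08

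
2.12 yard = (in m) 1.939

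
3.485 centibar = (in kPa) 3.485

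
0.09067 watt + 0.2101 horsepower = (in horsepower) 0.2102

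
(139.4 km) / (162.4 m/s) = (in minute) 14.31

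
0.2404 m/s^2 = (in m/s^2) 0.2404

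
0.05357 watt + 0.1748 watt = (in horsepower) 0.0003062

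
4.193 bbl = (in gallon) 176.1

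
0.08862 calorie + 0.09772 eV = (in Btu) 0.0003514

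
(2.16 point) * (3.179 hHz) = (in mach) 0.0007114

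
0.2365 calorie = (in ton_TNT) 2.365e-10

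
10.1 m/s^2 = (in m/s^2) 10.1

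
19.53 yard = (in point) 5.062e+04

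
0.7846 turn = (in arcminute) 1.695e+04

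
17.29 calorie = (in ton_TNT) 1.729e-08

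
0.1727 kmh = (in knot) 0.09325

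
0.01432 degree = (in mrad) 0.2499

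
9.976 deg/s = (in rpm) 1.663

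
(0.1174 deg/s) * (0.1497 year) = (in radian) 9673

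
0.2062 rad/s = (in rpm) 1.969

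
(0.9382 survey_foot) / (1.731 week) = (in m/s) 2.732e-07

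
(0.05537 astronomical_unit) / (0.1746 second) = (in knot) 9.222e+10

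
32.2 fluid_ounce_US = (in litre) 0.9523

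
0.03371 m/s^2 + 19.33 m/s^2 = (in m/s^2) 19.36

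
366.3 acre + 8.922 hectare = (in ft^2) 1.692e+07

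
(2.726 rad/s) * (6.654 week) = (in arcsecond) 2.263e+12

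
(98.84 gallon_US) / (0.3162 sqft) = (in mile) 0.007914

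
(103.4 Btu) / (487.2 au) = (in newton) 1.497e-09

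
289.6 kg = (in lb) 638.5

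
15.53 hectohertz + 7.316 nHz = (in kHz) 1.553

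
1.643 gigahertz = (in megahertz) 1643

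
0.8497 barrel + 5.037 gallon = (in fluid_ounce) 5213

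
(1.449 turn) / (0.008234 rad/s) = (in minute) 18.43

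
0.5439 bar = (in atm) 0.5368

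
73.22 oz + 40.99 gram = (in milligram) 2.117e+06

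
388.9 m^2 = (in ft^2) 4186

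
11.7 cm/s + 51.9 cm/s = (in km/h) 2.29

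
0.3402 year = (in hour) 2980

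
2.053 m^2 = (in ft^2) 22.1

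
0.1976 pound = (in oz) 3.162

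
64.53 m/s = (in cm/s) 6453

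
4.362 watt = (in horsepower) 0.00585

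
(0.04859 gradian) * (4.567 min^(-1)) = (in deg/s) 0.003329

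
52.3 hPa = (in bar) 0.0523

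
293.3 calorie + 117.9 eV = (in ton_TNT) 2.933e-07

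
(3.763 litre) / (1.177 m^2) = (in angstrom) 3.197e+07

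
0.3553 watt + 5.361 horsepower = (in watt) 3998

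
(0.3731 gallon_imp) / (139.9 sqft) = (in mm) 0.1305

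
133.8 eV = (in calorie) 5.124e-18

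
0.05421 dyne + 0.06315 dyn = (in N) 1.174e-06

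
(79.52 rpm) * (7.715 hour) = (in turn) 3.681e+04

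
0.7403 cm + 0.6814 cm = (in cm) 1.422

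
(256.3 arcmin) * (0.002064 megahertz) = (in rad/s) 153.9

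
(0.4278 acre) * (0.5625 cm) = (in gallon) 2573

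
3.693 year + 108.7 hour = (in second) 1.169e+08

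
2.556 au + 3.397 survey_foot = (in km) 3.824e+08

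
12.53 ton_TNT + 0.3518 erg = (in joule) 5.243e+10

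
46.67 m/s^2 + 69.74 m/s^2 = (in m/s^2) 116.4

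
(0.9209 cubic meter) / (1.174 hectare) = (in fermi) 7.844e+10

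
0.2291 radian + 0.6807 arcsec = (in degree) 13.13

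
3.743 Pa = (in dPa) 37.43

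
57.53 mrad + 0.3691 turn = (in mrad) 2377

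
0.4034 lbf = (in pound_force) 0.4034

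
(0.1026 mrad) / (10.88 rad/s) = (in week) 1.559e-11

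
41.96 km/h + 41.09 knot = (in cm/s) 3279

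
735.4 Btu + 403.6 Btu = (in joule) 1.202e+06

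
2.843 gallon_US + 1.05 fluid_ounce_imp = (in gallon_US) 2.851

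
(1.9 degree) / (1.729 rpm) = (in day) 2.12e-06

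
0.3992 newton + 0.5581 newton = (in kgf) 0.09762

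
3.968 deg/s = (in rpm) 0.6613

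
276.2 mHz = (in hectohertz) 0.002762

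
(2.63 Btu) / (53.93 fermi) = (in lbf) 1.157e+16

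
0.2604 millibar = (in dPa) 260.4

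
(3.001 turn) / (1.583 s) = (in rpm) 113.7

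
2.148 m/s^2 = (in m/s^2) 2.148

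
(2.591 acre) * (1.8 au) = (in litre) 2.823e+18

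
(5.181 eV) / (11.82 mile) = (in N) 4.364e-23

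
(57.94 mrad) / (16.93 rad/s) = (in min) 5.704e-05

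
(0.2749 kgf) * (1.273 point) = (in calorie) 0.0002894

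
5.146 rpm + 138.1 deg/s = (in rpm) 28.16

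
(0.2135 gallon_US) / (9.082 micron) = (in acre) 0.02199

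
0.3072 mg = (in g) 0.0003072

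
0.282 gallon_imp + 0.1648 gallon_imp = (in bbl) 0.01278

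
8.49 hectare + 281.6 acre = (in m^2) 1.224e+06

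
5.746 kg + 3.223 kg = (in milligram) 8.969e+06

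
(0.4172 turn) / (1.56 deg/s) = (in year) 3.053e-06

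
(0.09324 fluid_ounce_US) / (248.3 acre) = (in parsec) 8.893e-29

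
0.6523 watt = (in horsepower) 0.0008747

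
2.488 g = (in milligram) 2488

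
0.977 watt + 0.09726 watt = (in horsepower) 0.001441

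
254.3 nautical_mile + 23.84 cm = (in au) 3.148e-06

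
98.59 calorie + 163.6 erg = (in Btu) 0.391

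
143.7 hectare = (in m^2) 1.437e+06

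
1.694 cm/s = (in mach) 4.975e-05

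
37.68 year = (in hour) 3.301e+05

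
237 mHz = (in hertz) 0.237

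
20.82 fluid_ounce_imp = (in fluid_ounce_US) 20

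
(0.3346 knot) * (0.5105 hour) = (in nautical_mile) 0.1708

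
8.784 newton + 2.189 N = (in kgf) 1.119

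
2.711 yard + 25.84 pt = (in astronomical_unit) 1.663e-11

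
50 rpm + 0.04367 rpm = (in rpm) 50.04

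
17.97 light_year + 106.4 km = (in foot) 5.578e+17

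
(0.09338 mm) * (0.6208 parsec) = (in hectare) 1.789e+08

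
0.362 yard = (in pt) 938.3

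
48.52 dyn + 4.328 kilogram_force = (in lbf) 9.542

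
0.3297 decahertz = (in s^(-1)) 3.297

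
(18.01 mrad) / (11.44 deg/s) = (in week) 1.491e-07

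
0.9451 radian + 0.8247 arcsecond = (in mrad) 945.1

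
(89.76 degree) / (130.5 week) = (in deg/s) 1.137e-06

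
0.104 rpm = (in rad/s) 0.01089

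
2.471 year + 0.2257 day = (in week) 128.9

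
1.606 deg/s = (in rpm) 0.2677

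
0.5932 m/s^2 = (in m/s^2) 0.5932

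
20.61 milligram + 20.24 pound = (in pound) 20.24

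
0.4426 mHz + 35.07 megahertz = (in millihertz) 3.507e+10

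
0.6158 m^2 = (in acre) 0.0001522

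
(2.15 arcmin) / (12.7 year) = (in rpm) 1.491e-11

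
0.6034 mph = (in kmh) 0.9711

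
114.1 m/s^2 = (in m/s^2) 114.1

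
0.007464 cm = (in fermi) 7.464e+10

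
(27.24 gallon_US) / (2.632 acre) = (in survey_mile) 6.015e-09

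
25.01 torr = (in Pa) 3334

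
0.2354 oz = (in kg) 0.006673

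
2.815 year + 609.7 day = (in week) 233.9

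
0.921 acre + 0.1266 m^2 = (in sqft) 4.012e+04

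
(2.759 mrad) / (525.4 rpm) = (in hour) 1.393e-08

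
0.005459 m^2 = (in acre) 1.349e-06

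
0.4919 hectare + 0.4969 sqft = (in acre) 1.216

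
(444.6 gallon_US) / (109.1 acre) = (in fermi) 3.812e+09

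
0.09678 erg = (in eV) 6.041e+10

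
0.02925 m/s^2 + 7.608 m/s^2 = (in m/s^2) 7.637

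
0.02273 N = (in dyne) 2273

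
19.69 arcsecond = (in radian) 9.546e-05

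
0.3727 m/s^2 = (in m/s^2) 0.3727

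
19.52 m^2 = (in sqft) 210.1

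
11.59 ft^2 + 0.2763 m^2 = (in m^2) 1.353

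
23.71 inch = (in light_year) 6.366e-17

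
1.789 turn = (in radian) 11.24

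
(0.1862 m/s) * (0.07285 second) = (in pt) 38.45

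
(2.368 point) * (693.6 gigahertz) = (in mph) 1.296e+09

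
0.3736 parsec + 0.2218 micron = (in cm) 1.153e+18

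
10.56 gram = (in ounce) 0.3725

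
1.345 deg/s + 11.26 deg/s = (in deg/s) 12.61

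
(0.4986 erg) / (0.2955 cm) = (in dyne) 1.687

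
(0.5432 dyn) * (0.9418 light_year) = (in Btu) 4.587e+07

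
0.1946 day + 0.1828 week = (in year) 0.004039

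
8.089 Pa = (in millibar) 0.08089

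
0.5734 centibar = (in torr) 4.301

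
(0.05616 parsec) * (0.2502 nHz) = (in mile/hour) 9.699e+05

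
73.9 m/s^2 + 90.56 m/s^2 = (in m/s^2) 164.5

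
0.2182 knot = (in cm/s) 11.23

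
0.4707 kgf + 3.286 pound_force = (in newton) 19.23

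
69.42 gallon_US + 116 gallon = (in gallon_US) 185.4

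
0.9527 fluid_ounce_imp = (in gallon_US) 0.007151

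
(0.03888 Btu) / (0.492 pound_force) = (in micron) 1.874e+07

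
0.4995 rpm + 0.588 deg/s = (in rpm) 0.5975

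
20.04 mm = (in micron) 2.004e+04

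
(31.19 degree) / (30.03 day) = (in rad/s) 2.098e-07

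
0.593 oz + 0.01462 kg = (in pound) 0.06929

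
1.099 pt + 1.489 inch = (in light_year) 4.039e-18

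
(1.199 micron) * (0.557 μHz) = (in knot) 1.298e-12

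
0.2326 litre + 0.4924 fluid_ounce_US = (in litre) 0.2472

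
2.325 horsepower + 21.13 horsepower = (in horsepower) 23.45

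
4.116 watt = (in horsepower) 0.00552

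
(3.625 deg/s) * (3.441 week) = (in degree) 7.544e+06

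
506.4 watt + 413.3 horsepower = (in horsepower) 414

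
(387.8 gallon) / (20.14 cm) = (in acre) 0.001801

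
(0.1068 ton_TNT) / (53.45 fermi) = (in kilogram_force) 8.525e+20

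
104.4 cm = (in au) 6.979e-12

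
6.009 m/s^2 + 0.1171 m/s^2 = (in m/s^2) 6.126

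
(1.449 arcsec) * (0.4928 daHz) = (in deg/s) 0.001984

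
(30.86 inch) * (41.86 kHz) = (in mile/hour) 7.34e+04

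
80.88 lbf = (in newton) 359.8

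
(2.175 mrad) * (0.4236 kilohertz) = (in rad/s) 0.9213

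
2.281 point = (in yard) 0.00088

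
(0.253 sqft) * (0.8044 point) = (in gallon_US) 0.001762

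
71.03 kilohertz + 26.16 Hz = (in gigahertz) 7.106e-05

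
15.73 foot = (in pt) 1.359e+04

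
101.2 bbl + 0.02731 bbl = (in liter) 1.609e+04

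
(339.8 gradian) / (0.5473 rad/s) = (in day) 0.0001129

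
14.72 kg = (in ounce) 519.2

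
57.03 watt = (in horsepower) 0.07648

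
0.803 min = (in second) 48.18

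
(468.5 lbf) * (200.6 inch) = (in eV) 6.628e+22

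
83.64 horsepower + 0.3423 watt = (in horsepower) 83.64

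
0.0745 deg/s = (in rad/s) 0.0013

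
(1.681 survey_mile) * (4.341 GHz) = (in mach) 3.449e+10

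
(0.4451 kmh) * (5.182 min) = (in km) 0.03844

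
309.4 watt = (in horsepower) 0.4149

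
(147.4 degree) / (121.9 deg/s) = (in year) 3.834e-08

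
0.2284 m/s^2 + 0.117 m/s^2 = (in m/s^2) 0.3454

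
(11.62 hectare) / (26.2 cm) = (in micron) 4.435e+11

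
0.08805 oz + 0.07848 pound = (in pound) 0.08398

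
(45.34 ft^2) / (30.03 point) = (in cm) 3.976e+04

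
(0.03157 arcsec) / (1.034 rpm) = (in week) 2.337e-12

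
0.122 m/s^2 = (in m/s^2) 0.122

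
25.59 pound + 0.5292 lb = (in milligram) 1.185e+07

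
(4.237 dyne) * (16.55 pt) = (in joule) 2.474e-07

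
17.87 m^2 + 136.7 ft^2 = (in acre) 0.007554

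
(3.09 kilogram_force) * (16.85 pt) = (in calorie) 0.04305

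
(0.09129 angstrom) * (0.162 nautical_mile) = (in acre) 6.768e-13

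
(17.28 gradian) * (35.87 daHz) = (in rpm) 929.8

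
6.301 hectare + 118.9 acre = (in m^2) 5.442e+05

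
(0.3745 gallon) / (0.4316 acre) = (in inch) 3.195e-05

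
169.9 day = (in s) 1.468e+07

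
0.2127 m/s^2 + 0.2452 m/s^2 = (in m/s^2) 0.4579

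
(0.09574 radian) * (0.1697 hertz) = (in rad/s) 0.01625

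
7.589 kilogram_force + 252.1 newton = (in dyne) 3.265e+07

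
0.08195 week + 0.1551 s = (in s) 4.956e+04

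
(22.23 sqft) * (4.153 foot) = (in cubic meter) 2.614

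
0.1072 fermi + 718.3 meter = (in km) 0.7183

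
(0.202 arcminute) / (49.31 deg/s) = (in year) 2.165e-12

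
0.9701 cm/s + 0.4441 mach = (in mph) 338.3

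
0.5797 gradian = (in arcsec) 1878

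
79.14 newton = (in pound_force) 17.79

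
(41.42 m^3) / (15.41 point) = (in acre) 1.883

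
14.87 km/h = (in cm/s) 413.1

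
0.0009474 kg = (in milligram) 947.4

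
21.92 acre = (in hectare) 8.871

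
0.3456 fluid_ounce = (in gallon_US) 0.0027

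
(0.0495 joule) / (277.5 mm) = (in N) 0.1784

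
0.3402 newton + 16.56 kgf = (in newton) 162.7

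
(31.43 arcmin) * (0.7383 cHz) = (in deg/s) 0.003867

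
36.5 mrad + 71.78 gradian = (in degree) 66.69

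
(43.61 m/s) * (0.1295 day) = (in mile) 303.2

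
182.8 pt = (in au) 4.311e-13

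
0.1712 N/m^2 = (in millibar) 0.001712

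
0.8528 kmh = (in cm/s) 23.69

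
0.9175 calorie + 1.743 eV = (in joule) 3.839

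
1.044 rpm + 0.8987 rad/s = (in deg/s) 57.76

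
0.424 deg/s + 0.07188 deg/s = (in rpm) 0.08265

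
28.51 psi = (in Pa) 1.966e+05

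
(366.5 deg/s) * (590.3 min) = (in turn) 3.606e+04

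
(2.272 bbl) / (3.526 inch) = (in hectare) 0.0004033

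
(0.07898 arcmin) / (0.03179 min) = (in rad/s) 1.204e-05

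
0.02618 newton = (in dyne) 2618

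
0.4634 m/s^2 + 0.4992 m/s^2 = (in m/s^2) 0.9626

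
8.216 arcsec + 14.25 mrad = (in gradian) 0.9097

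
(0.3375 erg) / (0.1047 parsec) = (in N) 1.045e-23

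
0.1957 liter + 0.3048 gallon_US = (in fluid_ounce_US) 45.63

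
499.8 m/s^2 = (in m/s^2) 499.8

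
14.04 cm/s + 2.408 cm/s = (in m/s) 0.1645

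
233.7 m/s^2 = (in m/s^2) 233.7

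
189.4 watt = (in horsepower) 0.254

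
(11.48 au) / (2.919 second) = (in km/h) 2.118e+12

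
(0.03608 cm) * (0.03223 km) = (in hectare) 1.163e-06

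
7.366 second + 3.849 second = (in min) 0.1869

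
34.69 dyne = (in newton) 0.0003469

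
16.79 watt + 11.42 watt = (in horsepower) 0.03783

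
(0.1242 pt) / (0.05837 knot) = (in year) 4.627e-11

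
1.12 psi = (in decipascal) 7.722e+04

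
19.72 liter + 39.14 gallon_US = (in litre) 167.9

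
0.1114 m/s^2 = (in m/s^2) 0.1114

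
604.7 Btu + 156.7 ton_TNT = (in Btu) 6.214e+08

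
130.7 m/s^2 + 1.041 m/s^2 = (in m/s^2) 131.7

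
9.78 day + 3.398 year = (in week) 178.6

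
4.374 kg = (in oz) 154.3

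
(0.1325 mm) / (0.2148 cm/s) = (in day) 7.14e-07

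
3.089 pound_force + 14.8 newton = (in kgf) 2.91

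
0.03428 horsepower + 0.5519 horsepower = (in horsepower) 0.5862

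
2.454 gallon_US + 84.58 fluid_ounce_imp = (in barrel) 0.07354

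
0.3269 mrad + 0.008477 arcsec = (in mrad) 0.3269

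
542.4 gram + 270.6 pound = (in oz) 4349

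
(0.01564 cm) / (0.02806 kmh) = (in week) 3.318e-08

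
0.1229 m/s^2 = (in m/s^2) 0.1229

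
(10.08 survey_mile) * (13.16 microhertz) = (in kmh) 0.7685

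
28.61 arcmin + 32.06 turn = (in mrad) 2.014e+05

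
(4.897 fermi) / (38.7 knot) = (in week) 4.067e-22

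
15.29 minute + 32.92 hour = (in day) 1.382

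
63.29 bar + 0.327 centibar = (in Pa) 6.329e+06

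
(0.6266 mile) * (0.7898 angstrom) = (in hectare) 7.964e-12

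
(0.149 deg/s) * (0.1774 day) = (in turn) 6.344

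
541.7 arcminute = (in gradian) 10.03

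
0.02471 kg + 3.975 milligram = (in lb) 0.05448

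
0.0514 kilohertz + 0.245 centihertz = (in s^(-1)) 51.4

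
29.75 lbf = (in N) 132.3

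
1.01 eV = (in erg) 1.618e-12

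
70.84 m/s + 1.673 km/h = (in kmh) 256.7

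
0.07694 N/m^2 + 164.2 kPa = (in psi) 23.82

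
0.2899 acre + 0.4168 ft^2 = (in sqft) 1.263e+04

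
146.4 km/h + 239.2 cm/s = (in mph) 96.32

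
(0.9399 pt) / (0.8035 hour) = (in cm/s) 1.146e-05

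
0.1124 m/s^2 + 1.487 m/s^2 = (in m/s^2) 1.599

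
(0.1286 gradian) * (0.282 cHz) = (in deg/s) 0.0003264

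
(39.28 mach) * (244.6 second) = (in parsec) 1.06e-10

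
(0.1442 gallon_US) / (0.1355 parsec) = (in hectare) 1.306e-23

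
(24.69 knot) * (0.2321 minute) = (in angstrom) 1.769e+12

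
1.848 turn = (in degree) 665.3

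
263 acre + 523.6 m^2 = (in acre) 263.1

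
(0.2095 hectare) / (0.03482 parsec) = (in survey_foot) 6.397e-12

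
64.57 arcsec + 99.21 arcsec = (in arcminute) 2.73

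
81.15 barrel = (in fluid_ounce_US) 4.363e+05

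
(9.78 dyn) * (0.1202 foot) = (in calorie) 8.564e-07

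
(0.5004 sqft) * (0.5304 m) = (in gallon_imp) 5.424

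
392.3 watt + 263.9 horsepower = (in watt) 1.972e+05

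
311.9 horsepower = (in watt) 2.326e+05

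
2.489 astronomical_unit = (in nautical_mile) 2.011e+08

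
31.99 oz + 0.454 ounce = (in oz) 32.44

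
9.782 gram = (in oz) 0.345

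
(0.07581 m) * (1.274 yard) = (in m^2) 0.08831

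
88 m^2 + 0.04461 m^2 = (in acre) 0.02176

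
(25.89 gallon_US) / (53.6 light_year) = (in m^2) 1.933e-19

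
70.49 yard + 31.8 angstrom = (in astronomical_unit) 4.309e-10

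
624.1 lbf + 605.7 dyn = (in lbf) 624.1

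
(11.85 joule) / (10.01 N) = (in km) 0.001184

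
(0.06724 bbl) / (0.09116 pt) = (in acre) 0.08214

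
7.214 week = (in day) 50.5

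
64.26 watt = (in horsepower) 0.08617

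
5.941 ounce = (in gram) 168.4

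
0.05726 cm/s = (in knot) 0.001113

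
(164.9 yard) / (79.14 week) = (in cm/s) 0.000315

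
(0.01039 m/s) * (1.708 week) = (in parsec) 3.478e-13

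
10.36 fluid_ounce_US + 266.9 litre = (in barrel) 1.681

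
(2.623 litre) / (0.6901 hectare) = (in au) 2.541e-18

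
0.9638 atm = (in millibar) 976.6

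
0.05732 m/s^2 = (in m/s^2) 0.05732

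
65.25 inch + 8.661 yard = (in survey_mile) 0.005951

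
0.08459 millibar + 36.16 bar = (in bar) 36.16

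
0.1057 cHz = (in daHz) 0.0001057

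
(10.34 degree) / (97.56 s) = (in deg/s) 0.106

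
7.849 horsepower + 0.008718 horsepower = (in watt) 5859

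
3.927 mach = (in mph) 2991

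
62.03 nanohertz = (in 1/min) 3.722e-06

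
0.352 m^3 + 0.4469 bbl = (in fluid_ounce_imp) 1.489e+04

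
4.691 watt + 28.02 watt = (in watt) 32.71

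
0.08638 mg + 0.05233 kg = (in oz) 1.846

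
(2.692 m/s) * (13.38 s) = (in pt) 1.021e+05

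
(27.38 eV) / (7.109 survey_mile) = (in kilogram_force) 3.91e-23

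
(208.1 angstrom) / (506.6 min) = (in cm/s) 6.846e-11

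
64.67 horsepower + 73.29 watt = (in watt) 4.83e+04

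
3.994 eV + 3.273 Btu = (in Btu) 3.273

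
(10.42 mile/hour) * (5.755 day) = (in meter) 2.316e+06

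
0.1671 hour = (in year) 1.908e-05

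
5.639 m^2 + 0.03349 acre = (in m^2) 141.2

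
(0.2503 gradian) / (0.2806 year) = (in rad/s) 4.443e-10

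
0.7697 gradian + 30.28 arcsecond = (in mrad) 12.24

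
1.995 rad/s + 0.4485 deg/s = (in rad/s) 2.003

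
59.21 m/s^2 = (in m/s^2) 59.21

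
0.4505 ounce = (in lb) 0.02816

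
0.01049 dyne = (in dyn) 0.01049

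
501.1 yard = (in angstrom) 4.582e+12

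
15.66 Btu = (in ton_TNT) 3.949e-06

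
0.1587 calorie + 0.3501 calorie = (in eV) 1.329e+19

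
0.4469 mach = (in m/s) 152.2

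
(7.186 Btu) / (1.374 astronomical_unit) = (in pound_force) 8.292e-09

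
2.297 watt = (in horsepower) 0.00308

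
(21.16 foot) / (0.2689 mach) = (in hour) 1.957e-05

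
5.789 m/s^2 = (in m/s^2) 5.789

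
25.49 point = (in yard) 0.009834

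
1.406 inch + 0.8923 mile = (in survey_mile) 0.8923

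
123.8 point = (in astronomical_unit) 2.919e-13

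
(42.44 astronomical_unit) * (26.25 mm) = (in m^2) 1.667e+11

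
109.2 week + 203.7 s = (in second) 6.604e+07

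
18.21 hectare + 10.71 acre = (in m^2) 2.254e+05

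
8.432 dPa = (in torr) 0.006325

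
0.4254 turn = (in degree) 153.1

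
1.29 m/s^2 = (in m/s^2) 1.29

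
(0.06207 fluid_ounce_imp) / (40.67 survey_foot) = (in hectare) 1.423e-11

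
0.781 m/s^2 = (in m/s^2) 0.781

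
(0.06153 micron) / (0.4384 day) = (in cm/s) 1.624e-10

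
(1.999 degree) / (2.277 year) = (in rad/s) 4.859e-10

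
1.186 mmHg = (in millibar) 1.581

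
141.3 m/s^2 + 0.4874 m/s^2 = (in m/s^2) 141.8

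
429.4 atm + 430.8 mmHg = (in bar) 435.7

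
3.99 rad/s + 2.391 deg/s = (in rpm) 38.5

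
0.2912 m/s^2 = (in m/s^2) 0.2912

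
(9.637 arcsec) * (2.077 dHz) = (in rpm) 9.267e-05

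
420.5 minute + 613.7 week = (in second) 3.712e+08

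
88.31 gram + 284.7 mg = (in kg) 0.08859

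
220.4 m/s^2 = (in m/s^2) 220.4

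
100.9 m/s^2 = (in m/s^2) 100.9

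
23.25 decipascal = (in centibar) 0.002325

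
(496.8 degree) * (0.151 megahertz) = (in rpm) 1.25e+07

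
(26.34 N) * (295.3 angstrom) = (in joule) 7.778e-07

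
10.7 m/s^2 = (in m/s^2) 10.7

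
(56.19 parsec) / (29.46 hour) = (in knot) 3.178e+13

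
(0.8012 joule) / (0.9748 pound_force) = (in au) 1.235e-12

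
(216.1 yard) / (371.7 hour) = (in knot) 0.000287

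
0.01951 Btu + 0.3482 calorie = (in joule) 22.04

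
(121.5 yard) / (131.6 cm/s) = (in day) 0.0009771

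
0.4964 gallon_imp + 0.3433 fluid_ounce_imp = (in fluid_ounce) 76.64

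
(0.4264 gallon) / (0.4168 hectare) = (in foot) 1.271e-06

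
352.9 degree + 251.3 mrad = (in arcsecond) 1.322e+06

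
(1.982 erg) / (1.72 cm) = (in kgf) 1.175e-06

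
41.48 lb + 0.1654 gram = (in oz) 663.7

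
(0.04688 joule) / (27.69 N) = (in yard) 0.001852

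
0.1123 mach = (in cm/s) 3824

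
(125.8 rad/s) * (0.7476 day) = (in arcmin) 2.793e+10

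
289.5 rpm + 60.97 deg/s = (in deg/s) 1798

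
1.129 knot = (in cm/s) 58.08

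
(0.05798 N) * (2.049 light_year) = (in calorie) 2.686e+14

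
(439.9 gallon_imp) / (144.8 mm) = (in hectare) 0.001381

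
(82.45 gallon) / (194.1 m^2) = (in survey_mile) 9.991e-07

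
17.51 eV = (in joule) 2.805e-18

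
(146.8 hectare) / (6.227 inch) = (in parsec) 3.008e-10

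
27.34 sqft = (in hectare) 0.000254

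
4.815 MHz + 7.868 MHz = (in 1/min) 7.61e+08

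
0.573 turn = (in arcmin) 1.238e+04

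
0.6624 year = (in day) 241.8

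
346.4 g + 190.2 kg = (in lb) 420.1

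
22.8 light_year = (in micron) 2.157e+23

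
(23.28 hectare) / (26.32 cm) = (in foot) 2.902e+06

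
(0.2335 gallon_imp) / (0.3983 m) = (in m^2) 0.002665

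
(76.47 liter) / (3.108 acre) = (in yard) 6.649e-06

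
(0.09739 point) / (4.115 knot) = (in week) 2.683e-11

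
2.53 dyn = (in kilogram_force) 2.58e-06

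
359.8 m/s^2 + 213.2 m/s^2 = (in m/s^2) 573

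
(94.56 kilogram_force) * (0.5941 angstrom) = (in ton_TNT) 1.317e-17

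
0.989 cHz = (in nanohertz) 9.89e+06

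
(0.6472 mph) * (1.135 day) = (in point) 8.043e+07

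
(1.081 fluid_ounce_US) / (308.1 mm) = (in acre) 2.564e-08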